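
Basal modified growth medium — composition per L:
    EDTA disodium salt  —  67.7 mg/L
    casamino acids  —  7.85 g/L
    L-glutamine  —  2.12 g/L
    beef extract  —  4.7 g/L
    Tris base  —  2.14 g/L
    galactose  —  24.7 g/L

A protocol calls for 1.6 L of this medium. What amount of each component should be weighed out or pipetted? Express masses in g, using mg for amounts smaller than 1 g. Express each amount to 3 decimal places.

Scale factor relative to 1 L: 1.6.
EDTA disodium salt: 67.7 mg/L × 1.6 L = 108.320 mg
casamino acids: 7.85 g/L × 1.6 L = 12.560 g
L-glutamine: 2.12 g/L × 1.6 L = 3.392 g
beef extract: 4.7 g/L × 1.6 L = 7.520 g
Tris base: 2.14 g/L × 1.6 L = 3.424 g
galactose: 24.7 g/L × 1.6 L = 39.520 g

EDTA disodium salt 108.320 mg; casamino acids 12.560 g; L-glutamine 3.392 g; beef extract 7.520 g; Tris base 3.424 g; galactose 39.520 g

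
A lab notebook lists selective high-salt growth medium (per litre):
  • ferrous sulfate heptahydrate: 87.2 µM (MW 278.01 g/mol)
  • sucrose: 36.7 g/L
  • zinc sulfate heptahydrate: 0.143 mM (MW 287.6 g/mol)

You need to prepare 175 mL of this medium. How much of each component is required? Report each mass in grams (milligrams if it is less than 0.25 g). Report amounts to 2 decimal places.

ferrous sulfate heptahydrate 4.24 mg; sucrose 6.42 g; zinc sulfate heptahydrate 7.20 mg

Target volume = 175 mL = 0.175 L.
ferrous sulfate heptahydrate: 87.2 µmol/L × 278.01 g/mol × 0.175 L ÷ 1000 = 4.24 mg
sucrose: 36.7 g/L × 0.175 L = 6.42 g
zinc sulfate heptahydrate: 0.143 mmol/L × 287.6 mg/mmol × 0.175 L = 7.20 mg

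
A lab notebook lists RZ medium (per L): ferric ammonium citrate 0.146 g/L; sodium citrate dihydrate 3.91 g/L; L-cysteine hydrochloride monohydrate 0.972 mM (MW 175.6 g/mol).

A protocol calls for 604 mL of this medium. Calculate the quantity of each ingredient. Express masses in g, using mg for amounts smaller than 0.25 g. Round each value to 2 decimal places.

Scale factor relative to 1 L: 0.604.
ferric ammonium citrate: 0.146 g/L × 0.604 L = 0.088184 g = 88.18 mg
sodium citrate dihydrate: 3.91 g/L × 0.604 L = 2.36 g
L-cysteine hydrochloride monohydrate: 0.972 mmol/L × 175.6 mg/mmol × 0.604 L = 103.09 mg

ferric ammonium citrate 88.18 mg; sodium citrate dihydrate 2.36 g; L-cysteine hydrochloride monohydrate 103.09 mg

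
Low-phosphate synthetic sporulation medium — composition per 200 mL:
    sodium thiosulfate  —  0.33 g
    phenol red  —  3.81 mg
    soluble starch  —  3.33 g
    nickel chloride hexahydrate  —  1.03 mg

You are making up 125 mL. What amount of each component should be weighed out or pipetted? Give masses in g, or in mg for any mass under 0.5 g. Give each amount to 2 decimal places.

Scale factor = 125 mL / 200 mL = 0.625.
sodium thiosulfate: 0.33 g × (125 mL / 200 mL) = 0.20625 g = 206.25 mg
phenol red: 3.81 mg × (125 mL / 200 mL) = 2.38 mg
soluble starch: 3.33 g × (125 mL / 200 mL) = 2.08 g
nickel chloride hexahydrate: 1.03 mg × (125 mL / 200 mL) = 0.64 mg

sodium thiosulfate 206.25 mg; phenol red 2.38 mg; soluble starch 2.08 g; nickel chloride hexahydrate 0.64 mg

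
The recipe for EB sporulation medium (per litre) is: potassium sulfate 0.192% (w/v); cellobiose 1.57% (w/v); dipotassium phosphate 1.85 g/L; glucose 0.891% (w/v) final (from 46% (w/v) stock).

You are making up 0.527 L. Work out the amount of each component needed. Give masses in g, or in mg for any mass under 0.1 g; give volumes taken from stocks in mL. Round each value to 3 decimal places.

potassium sulfate 1.012 g; cellobiose 8.274 g; dipotassium phosphate 0.975 g; glucose 10.208 mL

Working volume: 0.527 L.
potassium sulfate: 0.192% w/v = 1.92 g/L → 1.92 × 0.527 L = 1.012 g
cellobiose: 1.57 g per 100 mL × 527 mL ÷ 100 = 8.274 g
dipotassium phosphate: 1.85 g/L × 0.527 L = 0.975 g
glucose: dilute stock: 0.891% ÷ 46% × 527 mL = 10.208 mL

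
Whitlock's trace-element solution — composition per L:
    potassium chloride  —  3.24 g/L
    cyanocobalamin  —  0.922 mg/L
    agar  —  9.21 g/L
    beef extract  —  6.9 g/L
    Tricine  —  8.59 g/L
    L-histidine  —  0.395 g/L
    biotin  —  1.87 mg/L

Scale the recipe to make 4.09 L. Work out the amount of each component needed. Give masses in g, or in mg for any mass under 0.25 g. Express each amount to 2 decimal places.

potassium chloride 13.25 g; cyanocobalamin 3.77 mg; agar 37.67 g; beef extract 28.22 g; Tricine 35.13 g; L-histidine 1.62 g; biotin 7.65 mg

Scale factor relative to 1 L: 4.09.
potassium chloride: 3.24 g/L × 4.09 L = 13.25 g
cyanocobalamin: 0.922 mg/L × 4.09 L = 3.77 mg
agar: 9.21 g/L × 4.09 L = 37.67 g
beef extract: 6.9 g/L × 4.09 L = 28.22 g
Tricine: 8.59 g/L × 4.09 L = 35.13 g
L-histidine: 0.395 g/L × 4.09 L = 1.62 g
biotin: 1.87 mg/L × 4.09 L = 7.65 mg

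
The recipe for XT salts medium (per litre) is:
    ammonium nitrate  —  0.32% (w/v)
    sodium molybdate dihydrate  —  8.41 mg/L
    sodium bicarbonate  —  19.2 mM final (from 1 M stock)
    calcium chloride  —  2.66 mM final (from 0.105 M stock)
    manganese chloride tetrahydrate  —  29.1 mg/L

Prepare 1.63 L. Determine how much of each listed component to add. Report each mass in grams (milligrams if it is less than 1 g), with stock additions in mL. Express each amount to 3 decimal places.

ammonium nitrate 5.216 g; sodium molybdate dihydrate 13.708 mg; sodium bicarbonate 31.296 mL; calcium chloride 41.293 mL; manganese chloride tetrahydrate 47.433 mg

Scale factor relative to 1 L: 1.63.
ammonium nitrate: 0.32 g per 100 mL × 1630 mL ÷ 100 = 5.216 g
sodium molybdate dihydrate: 8.41 mg/L × 1.63 L = 13.708 mg
sodium bicarbonate: C1V1 = C2V2 → 19.2 mM × 1630 mL ÷ 1000 mM = 31.296 mL
calcium chloride: dilute stock: 2.66 mM × 1630 mL ÷ 105 mM = 41.293 mL
manganese chloride tetrahydrate: 29.1 mg/L × 1.63 L = 47.433 mg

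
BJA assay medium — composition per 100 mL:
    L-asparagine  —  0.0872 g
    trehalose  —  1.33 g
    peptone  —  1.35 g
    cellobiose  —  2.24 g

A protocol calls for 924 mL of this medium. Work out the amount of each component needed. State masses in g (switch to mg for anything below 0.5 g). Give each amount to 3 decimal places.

L-asparagine 0.806 g; trehalose 12.289 g; peptone 12.474 g; cellobiose 20.698 g

Ratio of target to recipe volume: 924 / 100 = 9.24.
L-asparagine: 0.0872 g × (924 mL / 100 mL) = 0.806 g
trehalose: 1.33 g × (924 mL / 100 mL) = 12.289 g
peptone: 1.35 g × (924 mL / 100 mL) = 12.474 g
cellobiose: 2.24 g × (924 mL / 100 mL) = 20.698 g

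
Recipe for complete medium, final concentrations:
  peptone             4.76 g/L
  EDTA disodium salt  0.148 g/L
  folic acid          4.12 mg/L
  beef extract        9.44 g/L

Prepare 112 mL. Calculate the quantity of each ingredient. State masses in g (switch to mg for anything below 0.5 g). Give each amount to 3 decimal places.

peptone 0.533 g; EDTA disodium salt 16.576 mg; folic acid 0.461 mg; beef extract 1.057 g

Target volume = 112 mL = 0.112 L.
peptone: 4.76 g/L × 0.112 L = 0.533 g
EDTA disodium salt: 0.148 g/L × 0.112 L = 0.016576 g = 16.576 mg
folic acid: 4.12 mg/L × 0.112 L = 0.461 mg
beef extract: 9.44 g/L × 0.112 L = 1.057 g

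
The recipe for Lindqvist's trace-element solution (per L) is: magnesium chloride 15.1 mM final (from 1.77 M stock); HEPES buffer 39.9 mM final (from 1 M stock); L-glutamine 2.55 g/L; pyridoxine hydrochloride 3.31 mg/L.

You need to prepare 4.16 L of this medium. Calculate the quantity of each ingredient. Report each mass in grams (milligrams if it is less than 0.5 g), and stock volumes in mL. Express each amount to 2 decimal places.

magnesium chloride 35.49 mL; HEPES buffer 165.98 mL; L-glutamine 10.61 g; pyridoxine hydrochloride 13.77 mg

Working volume: 4.16 L.
magnesium chloride: dilute stock: 15.1 mM × 4160 mL ÷ 1770 mM = 35.49 mL
HEPES buffer: C1V1 = C2V2 → 39.9 mM × 4160 mL ÷ 1000 mM = 165.98 mL
L-glutamine: 2.55 g/L × 4.16 L = 10.61 g
pyridoxine hydrochloride: 3.31 mg/L × 4.16 L = 13.77 mg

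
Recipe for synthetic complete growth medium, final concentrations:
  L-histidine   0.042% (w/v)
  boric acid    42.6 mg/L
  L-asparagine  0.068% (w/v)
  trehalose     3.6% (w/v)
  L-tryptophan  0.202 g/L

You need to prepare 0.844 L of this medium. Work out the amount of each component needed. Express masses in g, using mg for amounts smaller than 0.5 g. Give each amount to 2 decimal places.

L-histidine 354.48 mg; boric acid 35.95 mg; L-asparagine 0.57 g; trehalose 30.38 g; L-tryptophan 170.49 mg

Scale factor relative to 1 L: 0.844.
L-histidine: 0.042% w/v = 0.42 g/L → 0.42 × 0.844 L = 0.35448 g = 354.48 mg
boric acid: 42.6 mg/L × 0.844 L = 35.95 mg
L-asparagine: 0.068% w/v = 0.68 g/L → 0.68 × 0.844 L = 0.57 g
trehalose: 3.6 g per 100 mL × 844 mL ÷ 100 = 30.38 g
L-tryptophan: 0.202 g/L × 0.844 L = 0.170488 g = 170.49 mg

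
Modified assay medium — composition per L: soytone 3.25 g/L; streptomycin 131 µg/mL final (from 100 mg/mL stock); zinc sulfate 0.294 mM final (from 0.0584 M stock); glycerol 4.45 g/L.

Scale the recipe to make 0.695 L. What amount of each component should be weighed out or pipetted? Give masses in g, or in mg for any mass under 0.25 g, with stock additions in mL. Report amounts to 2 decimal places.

soytone 2.26 g; streptomycin 0.91 mL; zinc sulfate 3.50 mL; glycerol 3.09 g

Scale factor relative to 1 L: 0.695.
soytone: 3.25 g/L × 0.695 L = 2.26 g
streptomycin: C1V1 = C2V2 → 131 µg/mL × 695 mL ÷ 100000 µg/mL = 0.91 mL
zinc sulfate: V = C2·V2/C1 = 0.294 mM × 695 mL ÷ 58.4 mM = 3.50 mL
glycerol: 4.45 g/L × 0.695 L = 3.09 g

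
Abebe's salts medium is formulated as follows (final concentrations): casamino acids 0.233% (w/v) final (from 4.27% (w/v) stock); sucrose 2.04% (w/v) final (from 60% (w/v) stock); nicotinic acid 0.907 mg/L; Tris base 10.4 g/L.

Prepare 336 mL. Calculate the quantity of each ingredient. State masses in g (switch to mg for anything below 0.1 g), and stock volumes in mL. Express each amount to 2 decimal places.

casamino acids 18.33 mL; sucrose 11.42 mL; nicotinic acid 0.30 mg; Tris base 3.49 g

Working volume: 336 mL = 0.336 L.
casamino acids: dilute stock: 0.233% ÷ 4.27% × 336 mL = 18.33 mL
sucrose: dilute stock: 2.04% ÷ 60% × 336 mL = 11.42 mL
nicotinic acid: 0.907 mg/L × 0.336 L = 0.30 mg
Tris base: 10.4 g/L × 0.336 L = 3.49 g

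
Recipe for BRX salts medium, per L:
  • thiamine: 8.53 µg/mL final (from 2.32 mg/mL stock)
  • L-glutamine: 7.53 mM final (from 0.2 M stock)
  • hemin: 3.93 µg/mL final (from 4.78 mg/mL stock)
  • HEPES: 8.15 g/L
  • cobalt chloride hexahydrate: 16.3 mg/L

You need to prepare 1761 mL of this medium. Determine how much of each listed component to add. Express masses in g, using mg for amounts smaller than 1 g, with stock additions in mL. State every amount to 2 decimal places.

Working volume: 1761 mL = 1.761 L.
thiamine: dilute stock: 8.53 µg/mL × 1761 mL ÷ 2320 µg/mL = 6.47 mL
L-glutamine: V = C2·V2/C1 = 7.53 mM × 1761 mL ÷ 200 mM = 66.30 mL
hemin: V = C2·V2/C1 = 3.93 µg/mL × 1761 mL ÷ 4780 µg/mL = 1.45 mL
HEPES: 8.15 g/L × 1.761 L = 14.35 g
cobalt chloride hexahydrate: 16.3 mg/L × 1.761 L = 28.70 mg

thiamine 6.47 mL; L-glutamine 66.30 mL; hemin 1.45 mL; HEPES 14.35 g; cobalt chloride hexahydrate 28.70 mg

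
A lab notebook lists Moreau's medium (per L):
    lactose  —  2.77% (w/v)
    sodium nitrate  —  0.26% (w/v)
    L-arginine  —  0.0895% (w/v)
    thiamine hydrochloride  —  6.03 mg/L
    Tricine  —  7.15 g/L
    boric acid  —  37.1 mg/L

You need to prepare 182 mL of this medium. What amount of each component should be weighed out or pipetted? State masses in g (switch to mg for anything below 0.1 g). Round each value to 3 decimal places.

Target volume = 182 mL = 0.182 L.
lactose: 2.77% w/v = 27.7 g/L → 27.7 × 0.182 L = 5.041 g
sodium nitrate: 0.26% w/v = 2.6 g/L → 2.6 × 0.182 L = 0.473 g
L-arginine: 0.0895 g per 100 mL × 182 mL ÷ 100 = 0.163 g
thiamine hydrochloride: 6.03 mg/L × 0.182 L = 1.097 mg
Tricine: 7.15 g/L × 0.182 L = 1.301 g
boric acid: 37.1 mg/L × 0.182 L = 6.752 mg

lactose 5.041 g; sodium nitrate 0.473 g; L-arginine 0.163 g; thiamine hydrochloride 1.097 mg; Tricine 1.301 g; boric acid 6.752 mg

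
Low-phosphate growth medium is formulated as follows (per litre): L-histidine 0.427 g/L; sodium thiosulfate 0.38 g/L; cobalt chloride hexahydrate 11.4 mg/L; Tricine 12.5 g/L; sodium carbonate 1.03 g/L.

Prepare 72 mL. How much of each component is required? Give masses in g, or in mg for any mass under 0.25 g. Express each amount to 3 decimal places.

Scale factor relative to 1 L: 0.072.
L-histidine: 0.427 g/L × 0.072 L = 0.030744 g = 30.744 mg
sodium thiosulfate: 0.38 g/L × 0.072 L = 0.02736 g = 27.360 mg
cobalt chloride hexahydrate: 11.4 mg/L × 0.072 L = 0.821 mg
Tricine: 12.5 g/L × 0.072 L = 0.900 g
sodium carbonate: 1.03 g/L × 0.072 L = 0.07416 g = 74.160 mg

L-histidine 30.744 mg; sodium thiosulfate 27.360 mg; cobalt chloride hexahydrate 0.821 mg; Tricine 0.900 g; sodium carbonate 74.160 mg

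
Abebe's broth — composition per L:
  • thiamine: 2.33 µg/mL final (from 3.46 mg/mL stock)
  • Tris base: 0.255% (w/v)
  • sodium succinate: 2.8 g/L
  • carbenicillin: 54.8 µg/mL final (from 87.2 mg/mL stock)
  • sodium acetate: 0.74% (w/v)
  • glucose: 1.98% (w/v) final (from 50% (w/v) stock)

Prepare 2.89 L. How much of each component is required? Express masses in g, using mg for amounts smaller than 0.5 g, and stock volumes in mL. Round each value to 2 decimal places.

Scale factor relative to 1 L: 2.89.
thiamine: V = C2·V2/C1 = 2.33 µg/mL × 2890 mL ÷ 3460 µg/mL = 1.95 mL
Tris base: 0.255% w/v = 2.55 g/L → 2.55 × 2.89 L = 7.37 g
sodium succinate: 2.8 g/L × 2.89 L = 8.09 g
carbenicillin: C1V1 = C2V2 → 54.8 µg/mL × 2890 mL ÷ 87200 µg/mL = 1.82 mL
sodium acetate: 0.74 g per 100 mL × 2890 mL ÷ 100 = 21.39 g
glucose: dilute stock: 1.98% ÷ 50% × 2890 mL = 114.44 mL

thiamine 1.95 mL; Tris base 7.37 g; sodium succinate 8.09 g; carbenicillin 1.82 mL; sodium acetate 21.39 g; glucose 114.44 mL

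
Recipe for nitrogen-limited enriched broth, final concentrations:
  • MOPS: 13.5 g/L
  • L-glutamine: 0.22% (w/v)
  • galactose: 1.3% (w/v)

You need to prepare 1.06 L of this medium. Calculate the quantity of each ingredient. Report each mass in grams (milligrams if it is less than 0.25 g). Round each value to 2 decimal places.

Scale factor relative to 1 L: 1.06.
MOPS: 13.5 g/L × 1.06 L = 14.31 g
L-glutamine: 0.22 g per 100 mL × 1060 mL ÷ 100 = 2.33 g
galactose: 1.3 g per 100 mL × 1060 mL ÷ 100 = 13.78 g

MOPS 14.31 g; L-glutamine 2.33 g; galactose 13.78 g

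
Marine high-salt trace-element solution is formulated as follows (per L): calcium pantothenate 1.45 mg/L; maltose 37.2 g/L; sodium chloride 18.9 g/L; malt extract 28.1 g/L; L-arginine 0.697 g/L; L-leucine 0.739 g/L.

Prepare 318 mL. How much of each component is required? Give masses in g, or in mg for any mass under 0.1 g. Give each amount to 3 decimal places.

Target volume = 318 mL = 0.318 L.
calcium pantothenate: 1.45 mg/L × 0.318 L = 0.461 mg
maltose: 37.2 g/L × 0.318 L = 11.830 g
sodium chloride: 18.9 g/L × 0.318 L = 6.010 g
malt extract: 28.1 g/L × 0.318 L = 8.936 g
L-arginine: 0.697 g/L × 0.318 L = 0.222 g
L-leucine: 0.739 g/L × 0.318 L = 0.235 g

calcium pantothenate 0.461 mg; maltose 11.830 g; sodium chloride 6.010 g; malt extract 8.936 g; L-arginine 0.222 g; L-leucine 0.235 g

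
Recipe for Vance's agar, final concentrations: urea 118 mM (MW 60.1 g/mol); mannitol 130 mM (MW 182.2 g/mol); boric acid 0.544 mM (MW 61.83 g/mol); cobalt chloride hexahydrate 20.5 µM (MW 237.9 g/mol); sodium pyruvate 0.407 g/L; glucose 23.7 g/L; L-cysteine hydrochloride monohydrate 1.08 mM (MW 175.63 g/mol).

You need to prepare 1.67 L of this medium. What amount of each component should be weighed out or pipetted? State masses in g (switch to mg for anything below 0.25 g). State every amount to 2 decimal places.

urea 11.84 g; mannitol 39.56 g; boric acid 56.17 mg; cobalt chloride hexahydrate 8.14 mg; sodium pyruvate 0.68 g; glucose 39.58 g; L-cysteine hydrochloride monohydrate 0.32 g

Scale factor relative to 1 L: 1.67.
urea: 118 mmol/L × 60.1 g/mol × 1.67 L ÷ 1000 = 11.84 g
mannitol: 130 mmol/L × 182.2 g/mol × 1.67 L ÷ 1000 = 39.56 g
boric acid: 0.544 mmol/L × 61.83 mg/mmol × 1.67 L = 56.17 mg
cobalt chloride hexahydrate: 20.5 µmol/L × 237.9 g/mol × 1.67 L ÷ 1000 = 8.14 mg
sodium pyruvate: 0.407 g/L × 1.67 L = 0.68 g
glucose: 23.7 g/L × 1.67 L = 39.58 g
L-cysteine hydrochloride monohydrate: 1.08 mmol/L × 175.63 g/mol × 1.67 L ÷ 1000 = 0.32 g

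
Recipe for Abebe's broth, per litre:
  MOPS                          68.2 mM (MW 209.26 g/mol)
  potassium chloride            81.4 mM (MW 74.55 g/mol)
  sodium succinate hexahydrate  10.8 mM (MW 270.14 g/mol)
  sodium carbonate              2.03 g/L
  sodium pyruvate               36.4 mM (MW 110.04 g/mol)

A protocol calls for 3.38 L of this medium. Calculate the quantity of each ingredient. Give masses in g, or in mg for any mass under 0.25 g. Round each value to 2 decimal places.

MOPS 48.24 g; potassium chloride 20.51 g; sodium succinate hexahydrate 9.86 g; sodium carbonate 6.86 g; sodium pyruvate 13.54 g

Working volume: 3.38 L.
MOPS: 68.2 mmol/L × 209.26 g/mol × 3.38 L ÷ 1000 = 48.24 g
potassium chloride: 81.4 mmol/L × 74.55 g/mol × 3.38 L ÷ 1000 = 20.51 g
sodium succinate hexahydrate: 10.8 mmol/L × 270.14 g/mol × 3.38 L ÷ 1000 = 9.86 g
sodium carbonate: 2.03 g/L × 3.38 L = 6.86 g
sodium pyruvate: 36.4 mmol/L × 110.04 g/mol × 3.38 L ÷ 1000 = 13.54 g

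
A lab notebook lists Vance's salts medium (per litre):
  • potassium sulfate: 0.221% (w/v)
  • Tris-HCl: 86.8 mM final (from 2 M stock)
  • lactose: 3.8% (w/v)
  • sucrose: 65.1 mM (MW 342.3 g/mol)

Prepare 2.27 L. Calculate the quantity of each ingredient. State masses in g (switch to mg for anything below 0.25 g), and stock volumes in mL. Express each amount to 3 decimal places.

Working volume: 2.27 L.
potassium sulfate: 0.221 g per 100 mL × 2270 mL ÷ 100 = 5.017 g
Tris-HCl: C1V1 = C2V2 → 86.8 mM × 2270 mL ÷ 2000 mM = 98.518 mL
lactose: 3.8% w/v = 38 g/L → 38 × 2.27 L = 86.260 g
sucrose: 65.1 mmol/L × 342.3 g/mol × 2.27 L ÷ 1000 = 50.584 g

potassium sulfate 5.017 g; Tris-HCl 98.518 mL; lactose 86.260 g; sucrose 50.584 g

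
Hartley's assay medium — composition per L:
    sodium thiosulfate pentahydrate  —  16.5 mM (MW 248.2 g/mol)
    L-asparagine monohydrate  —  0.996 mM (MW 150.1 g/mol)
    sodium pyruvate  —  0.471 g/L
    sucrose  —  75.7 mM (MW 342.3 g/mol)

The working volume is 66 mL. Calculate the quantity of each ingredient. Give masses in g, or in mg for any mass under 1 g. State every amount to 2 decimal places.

sodium thiosulfate pentahydrate 270.29 mg; L-asparagine monohydrate 9.87 mg; sodium pyruvate 31.09 mg; sucrose 1.71 g

Working volume: 66 mL = 0.066 L.
sodium thiosulfate pentahydrate: 16.5 mmol/L × 248.2 mg/mmol × 0.066 L = 270.29 mg
L-asparagine monohydrate: 0.996 mmol/L × 150.1 mg/mmol × 0.066 L = 9.87 mg
sodium pyruvate: 0.471 g/L × 0.066 L = 0.031086 g = 31.09 mg
sucrose: 75.7 mmol/L × 342.3 g/mol × 0.066 L ÷ 1000 = 1.71 g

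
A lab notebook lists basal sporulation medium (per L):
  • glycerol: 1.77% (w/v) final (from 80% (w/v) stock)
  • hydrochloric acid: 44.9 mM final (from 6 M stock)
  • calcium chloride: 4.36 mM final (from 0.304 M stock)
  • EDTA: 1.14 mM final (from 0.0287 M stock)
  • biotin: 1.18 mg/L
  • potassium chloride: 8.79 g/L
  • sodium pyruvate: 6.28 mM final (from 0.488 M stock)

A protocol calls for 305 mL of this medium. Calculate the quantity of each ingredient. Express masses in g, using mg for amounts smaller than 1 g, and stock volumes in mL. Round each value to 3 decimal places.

Working volume: 305 mL = 0.305 L.
glycerol: dilute stock: 1.77% ÷ 80% × 305 mL = 6.748 mL
hydrochloric acid: V = C2·V2/C1 = 44.9 mM × 305 mL ÷ 6000 mM = 2.282 mL
calcium chloride: V = C2·V2/C1 = 4.36 mM × 305 mL ÷ 304 mM = 4.374 mL
EDTA: C1V1 = C2V2 → 1.14 mM × 305 mL ÷ 28.7 mM = 12.115 mL
biotin: 1.18 mg/L × 0.305 L = 0.360 mg
potassium chloride: 8.79 g/L × 0.305 L = 2.681 g
sodium pyruvate: dilute stock: 6.28 mM × 305 mL ÷ 488 mM = 3.925 mL

glycerol 6.748 mL; hydrochloric acid 2.282 mL; calcium chloride 4.374 mL; EDTA 12.115 mL; biotin 0.360 mg; potassium chloride 2.681 g; sodium pyruvate 3.925 mL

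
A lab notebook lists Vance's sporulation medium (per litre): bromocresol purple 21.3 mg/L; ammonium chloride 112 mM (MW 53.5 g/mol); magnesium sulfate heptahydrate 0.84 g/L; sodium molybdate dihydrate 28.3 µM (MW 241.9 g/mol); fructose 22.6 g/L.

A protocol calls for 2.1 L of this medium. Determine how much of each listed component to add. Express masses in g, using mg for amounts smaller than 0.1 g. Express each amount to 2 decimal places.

Working volume: 2.1 L.
bromocresol purple: 21.3 mg/L × 2.1 L = 44.73 mg
ammonium chloride: 112 mmol/L × 53.5 g/mol × 2.1 L ÷ 1000 = 12.58 g
magnesium sulfate heptahydrate: 0.84 g/L × 2.1 L = 1.76 g
sodium molybdate dihydrate: 28.3 µmol/L × 241.9 g/mol × 2.1 L ÷ 1000 = 14.38 mg
fructose: 22.6 g/L × 2.1 L = 47.46 g

bromocresol purple 44.73 mg; ammonium chloride 12.58 g; magnesium sulfate heptahydrate 1.76 g; sodium molybdate dihydrate 14.38 mg; fructose 47.46 g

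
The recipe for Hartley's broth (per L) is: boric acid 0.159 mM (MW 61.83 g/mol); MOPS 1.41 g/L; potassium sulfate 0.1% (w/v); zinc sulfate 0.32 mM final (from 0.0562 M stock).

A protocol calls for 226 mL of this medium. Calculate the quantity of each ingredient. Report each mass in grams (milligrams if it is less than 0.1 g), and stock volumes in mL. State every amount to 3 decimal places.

Scale factor relative to 1 L: 0.226.
boric acid: 0.159 mmol/L × 61.83 mg/mmol × 0.226 L = 2.222 mg
MOPS: 1.41 g/L × 0.226 L = 0.319 g
potassium sulfate: 0.1% w/v = 1 g/L → 1 × 0.226 L = 0.226 g
zinc sulfate: dilute stock: 0.32 mM × 226 mL ÷ 56.2 mM = 1.287 mL

boric acid 2.222 mg; MOPS 0.319 g; potassium sulfate 0.226 g; zinc sulfate 1.287 mL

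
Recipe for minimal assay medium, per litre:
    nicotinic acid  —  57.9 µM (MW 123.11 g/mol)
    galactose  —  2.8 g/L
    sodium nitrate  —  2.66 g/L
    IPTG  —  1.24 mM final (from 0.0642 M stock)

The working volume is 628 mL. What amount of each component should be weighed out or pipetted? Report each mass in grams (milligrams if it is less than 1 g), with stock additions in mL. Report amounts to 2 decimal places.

nicotinic acid 4.48 mg; galactose 1.76 g; sodium nitrate 1.67 g; IPTG 12.13 mL

Target volume = 628 mL = 0.628 L.
nicotinic acid: 57.9 µmol/L × 123.11 g/mol × 0.628 L ÷ 1000 = 4.48 mg
galactose: 2.8 g/L × 0.628 L = 1.76 g
sodium nitrate: 2.66 g/L × 0.628 L = 1.67 g
IPTG: C1V1 = C2V2 → 1.24 mM × 628 mL ÷ 64.2 mM = 12.13 mL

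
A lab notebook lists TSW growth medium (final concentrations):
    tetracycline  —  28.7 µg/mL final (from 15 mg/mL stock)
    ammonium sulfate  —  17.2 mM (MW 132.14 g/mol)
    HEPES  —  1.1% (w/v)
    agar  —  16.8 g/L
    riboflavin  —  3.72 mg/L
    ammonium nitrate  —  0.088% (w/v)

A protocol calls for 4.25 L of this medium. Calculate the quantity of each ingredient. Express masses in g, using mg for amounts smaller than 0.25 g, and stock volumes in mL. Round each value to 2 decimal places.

Scale factor relative to 1 L: 4.25.
tetracycline: C1V1 = C2V2 → 28.7 µg/mL × 4250 mL ÷ 15000 µg/mL = 8.13 mL
ammonium sulfate: 17.2 mmol/L × 132.14 g/mol × 4.25 L ÷ 1000 = 9.66 g
HEPES: 1.1 g per 100 mL × 4250 mL ÷ 100 = 46.75 g
agar: 16.8 g/L × 4.25 L = 71.40 g
riboflavin: 3.72 mg/L × 4.25 L = 15.81 mg
ammonium nitrate: 0.088 g per 100 mL × 4250 mL ÷ 100 = 3.74 g

tetracycline 8.13 mL; ammonium sulfate 9.66 g; HEPES 46.75 g; agar 71.40 g; riboflavin 15.81 mg; ammonium nitrate 3.74 g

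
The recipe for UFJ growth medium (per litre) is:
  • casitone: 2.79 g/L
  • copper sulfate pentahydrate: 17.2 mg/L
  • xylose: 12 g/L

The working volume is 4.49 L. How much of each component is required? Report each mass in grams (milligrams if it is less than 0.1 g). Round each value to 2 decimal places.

casitone 12.53 g; copper sulfate pentahydrate 77.23 mg; xylose 53.88 g

Working volume: 4.49 L.
casitone: 2.79 g/L × 4.49 L = 12.53 g
copper sulfate pentahydrate: 17.2 mg/L × 4.49 L = 77.23 mg
xylose: 12 g/L × 4.49 L = 53.88 g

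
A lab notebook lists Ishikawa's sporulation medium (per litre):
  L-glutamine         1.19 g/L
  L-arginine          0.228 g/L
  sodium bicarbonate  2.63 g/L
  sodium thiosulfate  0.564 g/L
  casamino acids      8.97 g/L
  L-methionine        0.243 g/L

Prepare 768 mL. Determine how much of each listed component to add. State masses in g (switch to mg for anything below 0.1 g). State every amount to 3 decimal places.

L-glutamine 0.914 g; L-arginine 0.175 g; sodium bicarbonate 2.020 g; sodium thiosulfate 0.433 g; casamino acids 6.889 g; L-methionine 0.187 g

Scale factor relative to 1 L: 0.768.
L-glutamine: 1.19 g/L × 0.768 L = 0.914 g
L-arginine: 0.228 g/L × 0.768 L = 0.175 g
sodium bicarbonate: 2.63 g/L × 0.768 L = 2.020 g
sodium thiosulfate: 0.564 g/L × 0.768 L = 0.433 g
casamino acids: 8.97 g/L × 0.768 L = 6.889 g
L-methionine: 0.243 g/L × 0.768 L = 0.187 g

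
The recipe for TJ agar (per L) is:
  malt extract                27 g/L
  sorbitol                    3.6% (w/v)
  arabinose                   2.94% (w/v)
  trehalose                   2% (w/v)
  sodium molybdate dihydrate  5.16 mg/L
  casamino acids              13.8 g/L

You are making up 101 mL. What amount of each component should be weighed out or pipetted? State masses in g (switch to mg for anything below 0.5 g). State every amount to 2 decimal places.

malt extract 2.73 g; sorbitol 3.64 g; arabinose 2.97 g; trehalose 2.02 g; sodium molybdate dihydrate 0.52 mg; casamino acids 1.39 g

Target volume = 101 mL = 0.101 L.
malt extract: 27 g/L × 0.101 L = 2.73 g
sorbitol: 3.6 g per 100 mL × 101 mL ÷ 100 = 3.64 g
arabinose: 2.94% w/v = 29.4 g/L → 29.4 × 0.101 L = 2.97 g
trehalose: 2% w/v = 20 g/L → 20 × 0.101 L = 2.02 g
sodium molybdate dihydrate: 5.16 mg/L × 0.101 L = 0.52 mg
casamino acids: 13.8 g/L × 0.101 L = 1.39 g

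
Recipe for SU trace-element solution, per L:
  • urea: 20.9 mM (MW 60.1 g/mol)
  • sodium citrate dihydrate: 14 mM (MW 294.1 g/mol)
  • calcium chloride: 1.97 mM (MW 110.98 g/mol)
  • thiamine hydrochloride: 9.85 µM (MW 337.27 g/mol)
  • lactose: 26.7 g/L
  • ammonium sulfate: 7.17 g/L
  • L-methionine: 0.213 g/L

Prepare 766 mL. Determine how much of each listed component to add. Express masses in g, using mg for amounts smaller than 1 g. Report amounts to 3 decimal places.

Target volume = 766 mL = 0.766 L.
urea: 20.9 mmol/L × 60.1 mg/mmol × 0.766 L = 962.165 mg
sodium citrate dihydrate: 14 mmol/L × 294.1 g/mol × 0.766 L ÷ 1000 = 3.154 g
calcium chloride: 1.97 mmol/L × 110.98 mg/mmol × 0.766 L = 167.471 mg
thiamine hydrochloride: 9.85 µmol/L × 337.27 g/mol × 0.766 L ÷ 1000 = 2.545 mg
lactose: 26.7 g/L × 0.766 L = 20.452 g
ammonium sulfate: 7.17 g/L × 0.766 L = 5.492 g
L-methionine: 0.213 g/L × 0.766 L = 0.163158 g = 163.158 mg

urea 962.165 mg; sodium citrate dihydrate 3.154 g; calcium chloride 167.471 mg; thiamine hydrochloride 2.545 mg; lactose 20.452 g; ammonium sulfate 5.492 g; L-methionine 163.158 mg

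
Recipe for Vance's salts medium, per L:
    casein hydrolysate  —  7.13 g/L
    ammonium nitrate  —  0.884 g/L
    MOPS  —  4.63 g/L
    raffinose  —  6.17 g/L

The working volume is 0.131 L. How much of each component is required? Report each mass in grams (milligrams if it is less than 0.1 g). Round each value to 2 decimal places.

Scale factor relative to 1 L: 0.131.
casein hydrolysate: 7.13 g/L × 0.131 L = 0.93 g
ammonium nitrate: 0.884 g/L × 0.131 L = 0.12 g
MOPS: 4.63 g/L × 0.131 L = 0.61 g
raffinose: 6.17 g/L × 0.131 L = 0.81 g

casein hydrolysate 0.93 g; ammonium nitrate 0.12 g; MOPS 0.61 g; raffinose 0.81 g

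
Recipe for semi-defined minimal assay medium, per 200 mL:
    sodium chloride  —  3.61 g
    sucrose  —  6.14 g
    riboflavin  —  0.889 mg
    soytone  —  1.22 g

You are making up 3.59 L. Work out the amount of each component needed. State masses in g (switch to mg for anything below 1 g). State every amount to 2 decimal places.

sodium chloride 64.80 g; sucrose 110.21 g; riboflavin 15.96 mg; soytone 21.90 g

Ratio of target to recipe volume: 3590 / 200 = 17.95.
sodium chloride: 3.61 g × (3590 mL / 200 mL) = 64.80 g
sucrose: 6.14 g × (3590 mL / 200 mL) = 110.21 g
riboflavin: 0.889 mg × (3590 mL / 200 mL) = 15.96 mg
soytone: 1.22 g × (3590 mL / 200 mL) = 21.90 g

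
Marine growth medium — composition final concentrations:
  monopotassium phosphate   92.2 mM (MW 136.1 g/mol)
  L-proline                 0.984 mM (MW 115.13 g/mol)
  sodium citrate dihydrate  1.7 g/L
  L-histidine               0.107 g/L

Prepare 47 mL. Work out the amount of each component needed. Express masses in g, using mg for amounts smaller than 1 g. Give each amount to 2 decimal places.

Target volume = 47 mL = 0.047 L.
monopotassium phosphate: 92.2 mmol/L × 136.1 mg/mmol × 0.047 L = 589.78 mg
L-proline: 0.984 mmol/L × 115.13 mg/mmol × 0.047 L = 5.32 mg
sodium citrate dihydrate: 1.7 g/L × 0.047 L = 0.0799 g = 79.90 mg
L-histidine: 0.107 g/L × 0.047 L = 0.005029 g = 5.03 mg

monopotassium phosphate 589.78 mg; L-proline 5.32 mg; sodium citrate dihydrate 79.90 mg; L-histidine 5.03 mg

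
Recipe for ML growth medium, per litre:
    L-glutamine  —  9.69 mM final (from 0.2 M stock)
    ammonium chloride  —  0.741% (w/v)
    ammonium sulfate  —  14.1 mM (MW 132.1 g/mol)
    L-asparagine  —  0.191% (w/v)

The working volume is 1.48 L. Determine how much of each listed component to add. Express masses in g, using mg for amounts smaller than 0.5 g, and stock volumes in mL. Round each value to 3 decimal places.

L-glutamine 71.706 mL; ammonium chloride 10.967 g; ammonium sulfate 2.757 g; L-asparagine 2.827 g

Working volume: 1.48 L.
L-glutamine: V = C2·V2/C1 = 9.69 mM × 1480 mL ÷ 200 mM = 71.706 mL
ammonium chloride: 0.741 g per 100 mL × 1480 mL ÷ 100 = 10.967 g
ammonium sulfate: 14.1 mmol/L × 132.1 g/mol × 1.48 L ÷ 1000 = 2.757 g
L-asparagine: 0.191% w/v = 1.91 g/L → 1.91 × 1.48 L = 2.827 g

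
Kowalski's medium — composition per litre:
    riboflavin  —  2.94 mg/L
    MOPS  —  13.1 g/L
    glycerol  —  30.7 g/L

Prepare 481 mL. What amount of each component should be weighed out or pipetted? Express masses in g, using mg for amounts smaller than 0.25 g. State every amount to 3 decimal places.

Scale factor relative to 1 L: 0.481.
riboflavin: 2.94 mg/L × 0.481 L = 1.414 mg
MOPS: 13.1 g/L × 0.481 L = 6.301 g
glycerol: 30.7 g/L × 0.481 L = 14.767 g

riboflavin 1.414 mg; MOPS 6.301 g; glycerol 14.767 g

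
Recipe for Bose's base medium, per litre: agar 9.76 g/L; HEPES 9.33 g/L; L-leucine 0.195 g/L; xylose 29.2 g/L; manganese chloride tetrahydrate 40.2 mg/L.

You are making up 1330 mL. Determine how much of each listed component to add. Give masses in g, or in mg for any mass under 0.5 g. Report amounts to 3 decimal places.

agar 12.981 g; HEPES 12.409 g; L-leucine 259.350 mg; xylose 38.836 g; manganese chloride tetrahydrate 53.466 mg

Scale factor relative to 1 L: 1.33.
agar: 9.76 g/L × 1.33 L = 12.981 g
HEPES: 9.33 g/L × 1.33 L = 12.409 g
L-leucine: 0.195 g/L × 1.33 L = 0.25935 g = 259.350 mg
xylose: 29.2 g/L × 1.33 L = 38.836 g
manganese chloride tetrahydrate: 40.2 mg/L × 1.33 L = 53.466 mg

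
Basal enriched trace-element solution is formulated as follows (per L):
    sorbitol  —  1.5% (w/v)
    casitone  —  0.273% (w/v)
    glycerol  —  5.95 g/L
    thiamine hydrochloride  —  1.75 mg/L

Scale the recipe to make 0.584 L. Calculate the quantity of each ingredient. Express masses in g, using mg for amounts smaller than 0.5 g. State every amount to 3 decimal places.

Working volume: 0.584 L.
sorbitol: 1.5 g per 100 mL × 584 mL ÷ 100 = 8.760 g
casitone: 0.273 g per 100 mL × 584 mL ÷ 100 = 1.594 g
glycerol: 5.95 g/L × 0.584 L = 3.475 g
thiamine hydrochloride: 1.75 mg/L × 0.584 L = 1.022 mg

sorbitol 8.760 g; casitone 1.594 g; glycerol 3.475 g; thiamine hydrochloride 1.022 mg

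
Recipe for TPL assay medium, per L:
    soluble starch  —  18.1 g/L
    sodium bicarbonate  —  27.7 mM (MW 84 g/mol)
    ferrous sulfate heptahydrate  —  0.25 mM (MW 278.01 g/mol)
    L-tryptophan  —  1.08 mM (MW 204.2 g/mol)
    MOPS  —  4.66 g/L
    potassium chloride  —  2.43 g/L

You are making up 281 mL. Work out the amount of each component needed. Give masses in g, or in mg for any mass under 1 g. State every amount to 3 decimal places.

Scale factor relative to 1 L: 0.281.
soluble starch: 18.1 g/L × 0.281 L = 5.086 g
sodium bicarbonate: 27.7 mmol/L × 84 mg/mmol × 0.281 L = 653.831 mg
ferrous sulfate heptahydrate: 0.25 mmol/L × 278.01 mg/mmol × 0.281 L = 19.530 mg
L-tryptophan: 1.08 mmol/L × 204.2 mg/mmol × 0.281 L = 61.971 mg
MOPS: 4.66 g/L × 0.281 L = 1.309 g
potassium chloride: 2.43 g/L × 0.281 L = 0.68283 g = 682.830 mg

soluble starch 5.086 g; sodium bicarbonate 653.831 mg; ferrous sulfate heptahydrate 19.530 mg; L-tryptophan 61.971 mg; MOPS 1.309 g; potassium chloride 682.830 mg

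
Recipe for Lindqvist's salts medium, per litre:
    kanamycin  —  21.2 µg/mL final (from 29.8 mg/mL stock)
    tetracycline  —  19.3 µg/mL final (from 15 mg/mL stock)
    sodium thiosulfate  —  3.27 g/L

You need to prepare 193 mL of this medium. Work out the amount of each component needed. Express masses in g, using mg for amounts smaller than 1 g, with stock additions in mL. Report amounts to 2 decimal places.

kanamycin 0.14 mL; tetracycline 0.25 mL; sodium thiosulfate 631.11 mg

Scale factor relative to 1 L: 0.193.
kanamycin: C1V1 = C2V2 → 21.2 µg/mL × 193 mL ÷ 29800 µg/mL = 0.14 mL
tetracycline: C1V1 = C2V2 → 19.3 µg/mL × 193 mL ÷ 15000 µg/mL = 0.25 mL
sodium thiosulfate: 3.27 g/L × 0.193 L = 0.63111 g = 631.11 mg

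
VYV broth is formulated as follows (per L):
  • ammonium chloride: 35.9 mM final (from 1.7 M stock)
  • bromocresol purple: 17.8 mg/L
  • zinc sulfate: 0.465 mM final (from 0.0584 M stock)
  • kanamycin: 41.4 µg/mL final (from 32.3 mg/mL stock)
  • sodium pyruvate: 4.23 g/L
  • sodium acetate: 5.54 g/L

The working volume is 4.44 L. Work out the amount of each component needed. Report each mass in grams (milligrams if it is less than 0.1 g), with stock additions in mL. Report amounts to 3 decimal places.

ammonium chloride 93.762 mL; bromocresol purple 79.032 mg; zinc sulfate 35.353 mL; kanamycin 5.691 mL; sodium pyruvate 18.781 g; sodium acetate 24.598 g

Scale factor relative to 1 L: 4.44.
ammonium chloride: C1V1 = C2V2 → 35.9 mM × 4440 mL ÷ 1700 mM = 93.762 mL
bromocresol purple: 17.8 mg/L × 4.44 L = 79.032 mg
zinc sulfate: V = C2·V2/C1 = 0.465 mM × 4440 mL ÷ 58.4 mM = 35.353 mL
kanamycin: dilute stock: 41.4 µg/mL × 4440 mL ÷ 32300 µg/mL = 5.691 mL
sodium pyruvate: 4.23 g/L × 4.44 L = 18.781 g
sodium acetate: 5.54 g/L × 4.44 L = 24.598 g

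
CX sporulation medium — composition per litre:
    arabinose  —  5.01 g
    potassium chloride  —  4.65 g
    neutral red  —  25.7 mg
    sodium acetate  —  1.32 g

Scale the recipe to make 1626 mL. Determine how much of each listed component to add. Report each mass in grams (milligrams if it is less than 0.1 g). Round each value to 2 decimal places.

Scale factor = 1626 mL / 1000 mL = 1.626.
arabinose: 5.01 g × (1626 mL / 1000 mL) = 8.15 g
potassium chloride: 4.65 g × (1626 mL / 1000 mL) = 7.56 g
neutral red: 25.7 mg × (1626 mL / 1000 mL) = 41.79 mg
sodium acetate: 1.32 g × (1626 mL / 1000 mL) = 2.15 g

arabinose 8.15 g; potassium chloride 7.56 g; neutral red 41.79 mg; sodium acetate 2.15 g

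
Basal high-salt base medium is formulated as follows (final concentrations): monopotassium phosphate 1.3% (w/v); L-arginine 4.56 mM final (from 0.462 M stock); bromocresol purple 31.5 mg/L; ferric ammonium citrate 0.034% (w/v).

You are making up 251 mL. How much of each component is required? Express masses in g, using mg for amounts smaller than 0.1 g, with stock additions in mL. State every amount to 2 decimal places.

Working volume: 251 mL = 0.251 L.
monopotassium phosphate: 1.3% w/v = 13 g/L → 13 × 0.251 L = 3.26 g
L-arginine: C1V1 = C2V2 → 4.56 mM × 251 mL ÷ 462 mM = 2.48 mL
bromocresol purple: 31.5 mg/L × 0.251 L = 7.91 mg
ferric ammonium citrate: 0.034 g per 100 mL × 251 mL ÷ 100 = 0.08534 g = 85.34 mg

monopotassium phosphate 3.26 g; L-arginine 2.48 mL; bromocresol purple 7.91 mg; ferric ammonium citrate 85.34 mg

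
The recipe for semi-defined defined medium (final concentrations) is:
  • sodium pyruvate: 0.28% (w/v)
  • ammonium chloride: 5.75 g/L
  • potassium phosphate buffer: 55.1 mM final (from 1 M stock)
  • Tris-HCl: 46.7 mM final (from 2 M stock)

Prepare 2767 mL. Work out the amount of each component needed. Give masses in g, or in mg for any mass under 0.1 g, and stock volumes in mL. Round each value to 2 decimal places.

Working volume: 2767 mL = 2.767 L.
sodium pyruvate: 0.28% w/v = 2.8 g/L → 2.8 × 2.767 L = 7.75 g
ammonium chloride: 5.75 g/L × 2.767 L = 15.91 g
potassium phosphate buffer: C1V1 = C2V2 → 55.1 mM × 2767 mL ÷ 1000 mM = 152.46 mL
Tris-HCl: V = C2·V2/C1 = 46.7 mM × 2767 mL ÷ 2000 mM = 64.61 mL

sodium pyruvate 7.75 g; ammonium chloride 15.91 g; potassium phosphate buffer 152.46 mL; Tris-HCl 64.61 mL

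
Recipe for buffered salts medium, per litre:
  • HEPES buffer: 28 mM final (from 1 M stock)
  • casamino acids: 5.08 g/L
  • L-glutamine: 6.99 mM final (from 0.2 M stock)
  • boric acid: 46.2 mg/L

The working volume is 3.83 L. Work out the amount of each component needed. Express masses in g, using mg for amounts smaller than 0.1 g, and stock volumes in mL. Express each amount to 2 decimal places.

Scale factor relative to 1 L: 3.83.
HEPES buffer: C1V1 = C2V2 → 28 mM × 3830 mL ÷ 1000 mM = 107.24 mL
casamino acids: 5.08 g/L × 3.83 L = 19.46 g
L-glutamine: dilute stock: 6.99 mM × 3830 mL ÷ 200 mM = 133.86 mL
boric acid: 46.2 mg/L × 3.83 L = 176.946 mg = 0.18 g

HEPES buffer 107.24 mL; casamino acids 19.46 g; L-glutamine 133.86 mL; boric acid 0.18 g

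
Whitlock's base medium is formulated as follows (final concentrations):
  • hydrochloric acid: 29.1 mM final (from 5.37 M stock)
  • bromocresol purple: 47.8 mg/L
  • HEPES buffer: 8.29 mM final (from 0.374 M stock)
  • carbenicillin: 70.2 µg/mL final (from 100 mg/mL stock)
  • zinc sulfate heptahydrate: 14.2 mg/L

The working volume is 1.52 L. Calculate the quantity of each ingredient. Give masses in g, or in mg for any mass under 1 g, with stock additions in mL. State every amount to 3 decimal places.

Scale factor relative to 1 L: 1.52.
hydrochloric acid: dilute stock: 29.1 mM × 1520 mL ÷ 5370 mM = 8.237 mL
bromocresol purple: 47.8 mg/L × 1.52 L = 72.656 mg
HEPES buffer: dilute stock: 8.29 mM × 1520 mL ÷ 374 mM = 33.692 mL
carbenicillin: C1V1 = C2V2 → 70.2 µg/mL × 1520 mL ÷ 100000 µg/mL = 1.067 mL
zinc sulfate heptahydrate: 14.2 mg/L × 1.52 L = 21.584 mg

hydrochloric acid 8.237 mL; bromocresol purple 72.656 mg; HEPES buffer 33.692 mL; carbenicillin 1.067 mL; zinc sulfate heptahydrate 21.584 mg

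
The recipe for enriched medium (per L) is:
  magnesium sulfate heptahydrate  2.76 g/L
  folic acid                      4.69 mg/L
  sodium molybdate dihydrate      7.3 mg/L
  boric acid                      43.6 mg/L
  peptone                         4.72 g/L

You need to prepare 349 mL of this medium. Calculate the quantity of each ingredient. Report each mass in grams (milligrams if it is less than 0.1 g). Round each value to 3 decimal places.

Scale factor relative to 1 L: 0.349.
magnesium sulfate heptahydrate: 2.76 g/L × 0.349 L = 0.963 g
folic acid: 4.69 mg/L × 0.349 L = 1.637 mg
sodium molybdate dihydrate: 7.3 mg/L × 0.349 L = 2.548 mg
boric acid: 43.6 mg/L × 0.349 L = 15.216 mg
peptone: 4.72 g/L × 0.349 L = 1.647 g

magnesium sulfate heptahydrate 0.963 g; folic acid 1.637 mg; sodium molybdate dihydrate 2.548 mg; boric acid 15.216 mg; peptone 1.647 g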